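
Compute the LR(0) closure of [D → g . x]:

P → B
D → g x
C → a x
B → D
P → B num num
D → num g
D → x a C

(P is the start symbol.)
{ [D → g . x] }

To compute CLOSURE, for each item [A → α.Bβ] where B is a non-terminal, add [B → .γ] for all productions B → γ; repeat for the newly added items until nothing changes.

Start with: [D → g . x]
The dot precedes the terminal x, so nothing is added.

CLOSURE = { [D → g . x] }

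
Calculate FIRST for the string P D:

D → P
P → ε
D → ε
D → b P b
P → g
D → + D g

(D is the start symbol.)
{ '+', 'b', 'g', ε }

FIRST sets of the non-terminals involved (from the grammar, by fixed-point iteration):
  FIRST(P) = { 'g', ε }
  FIRST(D) = { '+', 'b', 'g', ε }

To compute FIRST(P D), process the symbols left to right:
Symbol P is a non-terminal. Add FIRST(P) \ {ε} = { 'g' }
P is nullable (ε ∈ FIRST(P)), continue to the next symbol.
Symbol D is a non-terminal. Add FIRST(D) \ {ε} = { '+', 'b', 'g' }
D is nullable (ε ∈ FIRST(D)), continue to the next symbol.
All symbols are nullable, so ε is in the result.
FIRST(P D) = { '+', 'b', 'g', ε }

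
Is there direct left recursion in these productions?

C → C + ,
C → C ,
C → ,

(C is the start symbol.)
Direct left recursion occurs when N → N α for some non-terminal N (the right-hand side begins with the left-hand side itself).

C → C + ,: LEFT RECURSIVE (starts with C)
C → C ,: LEFT RECURSIVE (starts with C)
C → ,: starts with ','

The grammar has direct left recursion on: C.

Answer: Yes, C is left-recursive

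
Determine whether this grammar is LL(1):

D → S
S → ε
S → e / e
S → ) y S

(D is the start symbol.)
Relevant sets:
  FOLLOW(S) = { $ }

For S:
  PREDICT(S → ε) = { $ }
  PREDICT(S → e '/' e) = { 'e' }
  PREDICT(S → ')' y S) = { ')' }
D has a single production, so nothing to check there.

All predict sets are disjoint. The grammar IS LL(1).

Answer: Yes, the grammar is LL(1).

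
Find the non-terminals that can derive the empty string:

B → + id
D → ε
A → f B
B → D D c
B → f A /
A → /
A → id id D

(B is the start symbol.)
{ 'D' }

A non-terminal is nullable if it can derive ε (the empty string): either it has an ε-production, or it has a production whose right-hand side consists entirely of nullable non-terminals.

ε-productions: D → ε
So D is immediately nullable.
No further non-terminal can be added: every production for the remaining non-terminals contains a terminal or a non-nullable non-terminal.
Nullable = { 'D' }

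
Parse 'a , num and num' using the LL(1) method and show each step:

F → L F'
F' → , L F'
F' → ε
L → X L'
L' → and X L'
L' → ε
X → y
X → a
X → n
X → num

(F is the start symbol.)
Stack is shown with the top on the left.

Stack          Input              Action
----------------------------------------
F $            a , num and num $  output F → L F'
L F' $         a , num and num $  output L → X L'
X L' F' $      a , num and num $  output X → a
a L' F' $      a , num and num $  match 'a'
L' F' $        , num and num $    output L' → ε
F' $           , num and num $    output F' → , L F'
, L F' $       , num and num $    match ','
L F' $         num and num $      output L → X L'
X L' F' $      num and num $      output X → num
num L' F' $    num and num $      match 'num'
L' F' $        and num $          output L' → and X L'
and X L' F' $  and num $          match 'and'
X L' F' $      num $              output X → num
num L' F' $    num $              match 'num'
L' F' $        $                  output L' → ε
F' $           $                  output F' → ε
$              $                  accept

The string is accepted.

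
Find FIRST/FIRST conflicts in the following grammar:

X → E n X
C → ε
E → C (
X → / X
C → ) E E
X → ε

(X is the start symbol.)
A FIRST/FIRST conflict occurs when two productions N → α and N → β for the same non-terminal have FIRST(α) ∩ FIRST(β) ≠ ∅ (with ε ∈ FIRST of a nullable right-hand side, so two nullable alternatives also conflict).

FIRST sets of the non-terminals at (or reachable through a nullable prefix from) the front of some alternative:
  FIRST(E) = { '(', ')' }

Productions for X:
  X → E n X: FIRST = { '(', ')' }
  X → / X: FIRST = { '/' }
  X → ε: FIRST = { ε }
Productions for C:
  C → ε: FIRST = { ε }
  C → ) E E: FIRST = { ')' }
E has only one production, so no FIRST/FIRST conflict is possible there.

All alternatives of each non-terminal have pairwise disjoint FIRST sets.

Answer: No FIRST/FIRST conflicts.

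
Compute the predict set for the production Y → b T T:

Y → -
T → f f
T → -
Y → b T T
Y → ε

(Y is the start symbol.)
PREDICT(Y → b T T) = (FIRST(RHS) \ {ε}) ∪ (FOLLOW(Y) if ε ∈ FIRST(RHS), i.e. RHS ⇒* ε)
FIRST(b T T) = { 'b' }
ε ∉ FIRST(b T T), so FOLLOW(Y) is not added.
PREDICT(Y → b T T) = { 'b' }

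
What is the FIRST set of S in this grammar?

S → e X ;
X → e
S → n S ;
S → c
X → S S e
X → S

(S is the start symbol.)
{ 'c', 'e', 'n' }

From S → e X ;:
  - e is a terminal: add 'e' and stop
From S → n S ;:
  - n is a terminal: add 'n' and stop
From S → c:
  - c is a terminal: add 'c' and stop

Collecting: FIRST(S) = { 'c', 'e', 'n' }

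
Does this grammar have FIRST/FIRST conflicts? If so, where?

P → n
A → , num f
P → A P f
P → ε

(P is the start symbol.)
FIRST sets of the non-terminals at (or reachable through a nullable prefix from) the front of some alternative:
  FIRST(A) = { ',' }

Productions for P:
  P → n: FIRST = { 'n' }
  P → A P f: FIRST = { ',' }
  P → ε: FIRST = { ε }
A has only one production, so no FIRST/FIRST conflict is possible there.

All alternatives of each non-terminal have pairwise disjoint FIRST sets.

Answer: No FIRST/FIRST conflicts.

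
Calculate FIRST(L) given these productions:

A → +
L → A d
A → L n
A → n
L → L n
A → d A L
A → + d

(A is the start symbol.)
{ '+', 'd', 'n' }

FIRST sets of the other non-terminals involved (by the same procedure, iterated to a fixed point):
  FIRST(A) = { '+', 'd', 'n' }

From L → A d:
  - A is a non-terminal: add FIRST(A) \ {ε} = { '+', 'd', 'n' }
    A is not nullable, so stop
From L → L n:
  - L is the symbol being defined: contributes nothing new
    L is not nullable, so stop

Collecting: FIRST(L) = { '+', 'd', 'n' }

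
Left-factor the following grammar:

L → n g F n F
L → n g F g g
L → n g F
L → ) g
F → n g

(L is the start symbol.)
L → n g F L'
L' → n F
L' → g g
L' → ε
L → ) g
F → n g

Left-factoring transforms A → αβ₁ | αβ₂ into A → αA' and A' → β₁ | β₂
(α is the longest common prefix among the alternatives). Repeat until
no nonterminal has two alternatives with a common prefix.

Round 1: L has alternatives sharing prefix 'n g F'. Introduce L': L → n g F L'
  Add: L' → n F
  Add: L' → g g
  Add: L' → ε

No remaining common prefixes — done.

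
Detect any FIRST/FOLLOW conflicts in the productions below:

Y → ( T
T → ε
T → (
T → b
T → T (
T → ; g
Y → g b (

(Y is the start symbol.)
A FIRST/FOLLOW conflict occurs when a non-terminal N has a nullable alternative N → β (β ⇒* ε) and another alternative N → α with FIRST(α) ∩ FOLLOW(N) ≠ ∅: on such a lookahead the parser cannot decide between expanding α and letting N vanish via β.

Nullable non-terminals: T.
FIRST sets used below: FIRST(T) = { '(', ';', 'b', ε }

T: nullable alternative(s) T → ε; FOLLOW(T) = { $, '(' }
  T → ε: FIRST \ {ε} = { } — this is the only nullable alternative, skip
  T → (: FIRST \ {ε} = { '(' } — overlaps FOLLOW(T) on { '(' }: CONFLICT
  T → b: FIRST \ {ε} = { 'b' } — disjoint from FOLLOW(T)
  T → T (: FIRST \ {ε} = { '(', ';', 'b' } — overlaps FOLLOW(T) on { '(' }: CONFLICT
  T → ; g: FIRST \ {ε} = { ';' } — disjoint from FOLLOW(T)

Y has no nullable alternative, so no FIRST/FOLLOW check is needed there.

So the grammar has 2 FIRST/FOLLOW conflicts (marked CONFLICT above).

Answer: Yes. T → '(' with FOLLOW(T) on { '(' }; T → T '(' with FOLLOW(T) on { '(' }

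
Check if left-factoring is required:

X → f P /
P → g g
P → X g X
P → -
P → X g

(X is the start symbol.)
Left-factoring is needed when two productions for the same non-terminal
share a common prefix on the right-hand side.

Productions for P:
  P → g g
  P → X g X
  P → -
  P → X g

Found common prefix 'X g' in productions for P

Answer: Yes, P has productions with common prefix 'X g'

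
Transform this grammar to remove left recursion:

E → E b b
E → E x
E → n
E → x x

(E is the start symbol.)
E → n E'
E → x x E'
E' → b b E'
E' → x E'
E' → ε

E is directly left-recursive. The standard transformation for
  A → A α₁ | ... | A α_m | β₁ | ... | β_n
is
  A  → β₁ A' | ... | β_n A'
  A' → α₁ A' | ... | α_m A' | ε

E → n becomes E → n E'
E → x x becomes E → x x E'
E → E b b becomes E' → b b E'
E → E x becomes E' → x E'
Add E' → ε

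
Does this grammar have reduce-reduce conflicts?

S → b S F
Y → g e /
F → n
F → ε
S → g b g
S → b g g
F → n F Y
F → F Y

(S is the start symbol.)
Yes — I10: [F → .] vs [F → n .]; I12: [F → F Y .] vs [F → n F Y .]

Augment with S' → S and build the canonical LR(0) collection (I0 = CLOSURE({[S' → . S]}), then GOTO on every symbol after a dot until no new states appear). It has 17 states:
  I0: { [S → . b S F], [S → . b g g], [S → . g b g], [S' → . S] }  — shift
  I1: { [S' → S .] }  — accept
  I2: { [S → . b S F], [S → . b g g], [S → . g b g], [S → b . S F], [S → b . g g] }  — shift
  I3: { [S → g . b g] }  — shift
  I4: { [S → g b . g] }  — shift
  I5: { [S → g b g .] }  — reduce
  I6: { [F → . F Y], [F → . n F Y], [F → . n], [F → .], [S → b S . F] }  — shift, reduce
  I7: { [S → b g . g], [S → g . b g] }  — shift
  I8: { [S → b g g .] }  — reduce
  I9: { [F → F . Y], [S → b S F .], [Y → . g e /] }  — shift, reduce
  I10: { [F → . F Y], [F → . n F Y], [F → . n], [F → .], [F → n . F Y], [F → n .] }  — shift, 2 reduces
  I11: { [F → F . Y], [F → n F . Y], [Y → . g e /] }  — shift
  I12: { [F → F Y .], [F → n F Y .] }  — 2 reduces
  I13: { [Y → g . e /] }  — shift
  I14: { [Y → g e . /] }  — shift
  I15: { [Y → g e / .] }  — reduce
  I16: { [F → F Y .] }  — reduce

I10 contains complete items [F → .], [F → n .] — reduce-reduce conflict.
I12 contains complete items [F → F Y .], [F → n F Y .] — reduce-reduce conflict.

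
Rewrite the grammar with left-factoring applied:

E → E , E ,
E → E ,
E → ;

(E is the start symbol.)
E → E , E'
E' → E ,
E' → ε
E → ;

Left-factoring transforms A → αβ₁ | αβ₂ into A → αA' and A' → β₁ | β₂
(α is the longest common prefix among the alternatives). Repeat until
no nonterminal has two alternatives with a common prefix.

Round 1: E has alternatives sharing prefix 'E ,'. Introduce E': E → E , E'
  Add: E' → E ,
  Add: E' → ε

No remaining common prefixes — done.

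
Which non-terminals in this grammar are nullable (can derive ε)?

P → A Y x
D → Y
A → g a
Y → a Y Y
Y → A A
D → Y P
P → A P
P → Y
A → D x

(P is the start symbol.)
None

There are no ε-productions, so no non-terminal can derive ε.
No non-terminals are nullable.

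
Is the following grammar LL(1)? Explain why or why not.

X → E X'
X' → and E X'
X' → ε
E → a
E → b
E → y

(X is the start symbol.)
Relevant sets:
  FOLLOW(X') = { $ }

For X':
  PREDICT(X' → and E X') = { 'and' }
  PREDICT(X' → ε) = { $ }
For E:
  PREDICT(E → a) = { 'a' }
  PREDICT(E → b) = { 'b' }
  PREDICT(E → y) = { 'y' }
X has a single production, so nothing to check there.

All predict sets are disjoint. The grammar IS LL(1).

Answer: Yes, the grammar is LL(1).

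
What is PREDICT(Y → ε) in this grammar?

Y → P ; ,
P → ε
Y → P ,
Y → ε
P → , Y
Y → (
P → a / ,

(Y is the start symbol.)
PREDICT(Y → ε) = (FIRST(RHS) \ {ε}) ∪ (FOLLOW(Y) if ε ∈ FIRST(RHS), i.e. RHS ⇒* ε)
The right-hand side is ε (FIRST(ε) = { ε }), so the predict set is FOLLOW(Y) = { $, ',', ';' }
PREDICT(Y → ε) = { $, ',', ';' }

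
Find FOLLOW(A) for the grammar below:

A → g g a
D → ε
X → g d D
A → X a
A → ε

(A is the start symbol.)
{ $ }

To compute FOLLOW(A), find every occurrence of A on a right-hand side N → α A β: add FIRST(β) \ {ε}, and if β is empty or nullable also add FOLLOW(N). Iterate to a fixed point.

A is the start symbol, so $ ∈ FOLLOW(A).
A does not occur on any right-hand side.

Taking the union: FOLLOW(A) = { $ }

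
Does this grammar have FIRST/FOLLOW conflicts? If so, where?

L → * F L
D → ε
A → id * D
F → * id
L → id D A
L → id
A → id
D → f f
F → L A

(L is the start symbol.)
A FIRST/FOLLOW conflict occurs when a non-terminal N has a nullable alternative N → β (β ⇒* ε) and another alternative N → α with FIRST(α) ∩ FOLLOW(N) ≠ ∅: on such a lookahead the parser cannot decide between expanding α and letting N vanish via β.

Nullable non-terminals: D.

D: nullable alternative(s) D → ε; FOLLOW(D) = { $, '*', 'id' }
  D → ε: FIRST \ {ε} = { } — this is the only nullable alternative, skip
  D → f f: FIRST \ {ε} = { 'f' } — disjoint from FOLLOW(D)

A, F, L have no nullable alternative, so no FIRST/FOLLOW check is needed there.

No FIRST/FOLLOW conflicts found.

Answer: No FIRST/FOLLOW conflicts.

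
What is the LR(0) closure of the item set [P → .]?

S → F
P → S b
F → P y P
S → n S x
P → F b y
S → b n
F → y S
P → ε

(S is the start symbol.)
{ [P → .] }

Start with: [P → .]
The dot is at the end, so nothing is added.

CLOSURE = { [P → .] }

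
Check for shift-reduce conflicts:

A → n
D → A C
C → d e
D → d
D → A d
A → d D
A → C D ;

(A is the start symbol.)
A shift-reduce conflict occurs when an LR(0) state has both:
  - a complete (reduce) item [A → α .] (dot at the end), and
  - a shift item [B → β . c γ] (dot before a terminal).

Augment with A' → A and build the canonical LR(0) collection (I0 = CLOSURE({[A' → . A]}), then GOTO on every symbol after a dot until no new states appear). It has 13 states:
  I0: { [A → . C D ;], [A → . d D], [A → . n], [A' → . A], [C → . d e] }  — shift
  I1: { [A' → A .] }  — accept
  I2: { [A → . C D ;], [A → . d D], [A → . n], [A → C . D ;], [C → . d e], [D → . A C], [D → . A d], [D → . d] }  — shift
  I3: { [A → . C D ;], [A → . d D], [A → . n], [A → d . D], [C → . d e], [C → d . e], [D → . A C], [D → . A d], [D → . d] }  — shift
  I4: { [A → n .] }  — reduce
  I5: { [C → . d e], [D → A . C], [D → A . d] }  — shift
  I6: { [A → d D .] }  — reduce
  I7: { [A → . C D ;], [A → . d D], [A → . n], [A → d . D], [C → . d e], [C → d . e], [D → . A C], [D → . A d], [D → . d], [D → d .] }  — shift, reduce
  I8: { [C → d e .] }  — reduce
  I9: { [D → A C .] }  — reduce
  I10: { [C → d . e], [D → A d .] }  — shift, reduce
  I11: { [A → C D . ;] }  — shift
  I12: { [A → C D ; .] }  — reduce

I7 contains reduce item [D → d .] and shift items [A → . d D], [A → . n], [C → . d e], [C → d . e], [D → . d] — shift-reduce conflict.
I10 contains reduce item [D → A d .] and shift item [C → d . e] — shift-reduce conflict.

Answer: Yes — I7: [D → d .] vs [A → . d D]; I10: [D → A d .] vs [C → d . e]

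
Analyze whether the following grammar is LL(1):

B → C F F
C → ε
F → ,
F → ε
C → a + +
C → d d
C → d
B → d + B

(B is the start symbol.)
A grammar is LL(1) if for each non-terminal N with multiple productions, the predict sets of those productions are pairwise disjoint, where PREDICT(N → α) = (FIRST(α) \ {ε}) ∪ (FOLLOW(N) if α ⇒* ε).

Relevant sets:
  FIRST(C) = { 'a', 'd', ε }
  FIRST(F) = { ',', ε }
  FOLLOW(B) = { $ }
  FOLLOW(C) = { $, ',' }
  FOLLOW(F) = { $, ',' }

For B:
  PREDICT(B → C F F) = { $, ',', 'a', 'd' }
  PREDICT(B → d '+' B) = { 'd' }
For C:
  PREDICT(C → ε) = { $, ',' }
  PREDICT(C → a '+' '+') = { 'a' }
  PREDICT(C → d d) = { 'd' }
  PREDICT(C → d) = { 'd' }
For F:
  PREDICT(F → ',') = { ',' }
  PREDICT(F → ε) = { $, ',' }

Conflict found: Predict set conflict for B: { 'd' }
The grammar is NOT LL(1).

Answer: No. Predict set conflict for B: { 'd' }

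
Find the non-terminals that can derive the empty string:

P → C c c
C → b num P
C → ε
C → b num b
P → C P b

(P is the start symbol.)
{ 'C' }

ε-productions: C → ε
So C is immediately nullable.
No further non-terminal can be added: every production for the remaining non-terminals contains a terminal or a non-nullable non-terminal.
Nullable = { 'C' }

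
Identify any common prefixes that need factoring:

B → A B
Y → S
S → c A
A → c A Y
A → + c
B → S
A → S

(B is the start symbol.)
No, left-factoring is not needed

Left-factoring is needed when two productions for the same non-terminal
share a common prefix on the right-hand side.

Productions for B:
  B → A B
  B → S
Productions for A:
  A → c A Y
  A → + c
  A → S

No common prefixes found.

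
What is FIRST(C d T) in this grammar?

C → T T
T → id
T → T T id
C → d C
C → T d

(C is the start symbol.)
{ 'd', 'id' }

FIRST sets of the non-terminals involved (from the grammar, by fixed-point iteration):
  FIRST(C) = { 'd', 'id' }

To compute FIRST(C d T), process the symbols left to right:
Symbol C is a non-terminal. Add FIRST(C) \ {ε} = { 'd', 'id' }
C is not nullable (ε ∉ FIRST(C)), so stop here.
FIRST(C d T) = { 'd', 'id' }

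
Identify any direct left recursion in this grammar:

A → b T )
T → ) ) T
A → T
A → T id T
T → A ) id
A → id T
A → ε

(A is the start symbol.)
Direct left recursion occurs when N → N α for some non-terminal N (the right-hand side begins with the left-hand side itself).

A → b T ): starts with b
T → ) ) T: starts with ')'
A → T: starts with T
A → T id T: starts with T
T → A ) id: starts with A
A → id T: starts with id
A → ε: starts with ε

No direct left recursion found.

Answer: No direct left recursion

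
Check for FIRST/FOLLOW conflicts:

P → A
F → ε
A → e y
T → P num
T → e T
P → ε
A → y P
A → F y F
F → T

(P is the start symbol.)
A FIRST/FOLLOW conflict occurs when a non-terminal N has a nullable alternative N → β (β ⇒* ε) and another alternative N → α with FIRST(α) ∩ FOLLOW(N) ≠ ∅: on such a lookahead the parser cannot decide between expanding α and letting N vanish via β.

Nullable non-terminals: F, P.
FIRST sets used below: FIRST(T) = { 'e', 'num', 'y' }, FIRST(A) = { 'e', 'num', 'y' }

F: nullable alternative(s) F → ε; FOLLOW(F) = { $, 'num', 'y' }
  F → ε: FIRST \ {ε} = { } — this is the only nullable alternative, skip
  F → T: FIRST \ {ε} = { 'e', 'num', 'y' } — overlaps FOLLOW(F) on { 'num', 'y' }: CONFLICT

P: nullable alternative(s) P → ε; FOLLOW(P) = { $, 'num' }
  P → A: FIRST \ {ε} = { 'e', 'num', 'y' } — overlaps FOLLOW(P) on { 'num' }: CONFLICT
  P → ε: FIRST \ {ε} = { } — this is the only nullable alternative, skip

A, T have no nullable alternative, so no FIRST/FOLLOW check is needed there.

So the grammar has 2 FIRST/FOLLOW conflicts (marked CONFLICT above).

Answer: Yes. P → A with FOLLOW(P) on { 'num' }; F → T with FOLLOW(F) on { 'num', 'y' }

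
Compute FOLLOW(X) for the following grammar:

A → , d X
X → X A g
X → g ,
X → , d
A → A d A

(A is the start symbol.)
{ $, ',', 'd', 'g' }

To compute FOLLOW(X), find every occurrence of X on a right-hand side N → α X β: add FIRST(β) \ {ε}, and if β is empty or nullable also add FOLLOW(N). Iterate to a fixed point.

In A → , d X: X is at the end, add FOLLOW(A)
In X → X A g: X is followed by A g, add FIRST(A g) \ {ε} = { ',' }

The FOLLOW sets referred to above (computed the same way, to a fixed point):
  FOLLOW(A) = { $, 'd', 'g' }

Taking the union: FOLLOW(X) = { $, ',', 'd', 'g' }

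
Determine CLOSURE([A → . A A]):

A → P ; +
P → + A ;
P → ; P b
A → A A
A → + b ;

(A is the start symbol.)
To compute CLOSURE, for each item [A → α.Bβ] where B is a non-terminal, add [B → .γ] for all productions B → γ; repeat for the newly added items until nothing changes.

Start with: [A → . A A]
  [A → . A A] has the dot before A: add [A → . P ; +], [A → . + b ;]
  [A → . P ; +] has the dot before P: add [P → . + A ;], [P → . ; P b]
No further items can be added.

CLOSURE = { [A → . + b ;], [A → . A A], [A → . P ; +], [P → . + A ;], [P → . ; P b] }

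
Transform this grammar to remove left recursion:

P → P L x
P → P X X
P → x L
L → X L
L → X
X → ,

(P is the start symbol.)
P → x L P'
P' → L x P'
P' → X X P'
P' → ε
L → X L
L → X
X → ,

P is directly left-recursive. The standard transformation for
  A → A α₁ | ... | A α_m | β₁ | ... | β_n
is
  A  → β₁ A' | ... | β_n A'
  A' → α₁ A' | ... | α_m A' | ε

P → x L becomes P → x L P'
P → P L x becomes P' → L x P'
P → P X X becomes P' → X X P'
Add P' → ε

Productions for other non-terminals are unchanged:
  L → X L
  L → X
  X → ,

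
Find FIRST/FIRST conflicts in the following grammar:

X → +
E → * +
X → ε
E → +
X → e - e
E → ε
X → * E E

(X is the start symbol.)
Productions for X:
  X → +: FIRST = { '+' }
  X → ε: FIRST = { ε }
  X → e - e: FIRST = { 'e' }
  X → * E E: FIRST = { '*' }
Productions for E:
  E → * +: FIRST = { '*' }
  E → +: FIRST = { '+' }
  E → ε: FIRST = { ε }

All alternatives of each non-terminal have pairwise disjoint FIRST sets.

Answer: No FIRST/FIRST conflicts.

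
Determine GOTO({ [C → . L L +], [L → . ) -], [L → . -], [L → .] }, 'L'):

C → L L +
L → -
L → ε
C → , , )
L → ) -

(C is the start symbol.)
{ [C → L . L +], [L → . ) -], [L → . -], [L → .] }

GOTO(I, 'L') = CLOSURE({ [A → αX.β] : [A → α.Xβ] ∈ I, X = 'L' })

Items with dot before 'L', with the dot advanced:
  [C → . L L +] → [C → L . L +]
Closure of the advanced items:
  [C → L . L +] has the dot before L: add [L → . -], [L → .], [L → . ) -]

GOTO = { [C → L . L +], [L → . ) -], [L → . -], [L → .] }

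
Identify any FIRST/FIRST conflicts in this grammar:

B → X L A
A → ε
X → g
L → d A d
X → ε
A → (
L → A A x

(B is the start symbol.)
A FIRST/FIRST conflict occurs when two productions N → α and N → β for the same non-terminal have FIRST(α) ∩ FIRST(β) ≠ ∅ (with ε ∈ FIRST of a nullable right-hand side, so two nullable alternatives also conflict).

FIRST sets of the non-terminals at (or reachable through a nullable prefix from) the front of some alternative:
  FIRST(A) = { '(', ε }

Productions for A:
  A → ε: FIRST = { ε }
  A → (: FIRST = { '(' }
Productions for X:
  X → g: FIRST = { 'g' }
  X → ε: FIRST = { ε }
Productions for L:
  L → d A d: FIRST = { 'd' }
  L → A A x: FIRST = { '(', 'x' }
B has only one production, so no FIRST/FIRST conflict is possible there.

All alternatives of each non-terminal have pairwise disjoint FIRST sets.

Answer: No FIRST/FIRST conflicts.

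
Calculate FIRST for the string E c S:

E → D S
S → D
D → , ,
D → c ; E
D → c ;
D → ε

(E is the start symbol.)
{ ',', 'c' }

FIRST sets of the non-terminals involved (from the grammar, by fixed-point iteration):
  FIRST(E) = { ',', 'c', ε }

To compute FIRST(E c S), process the symbols left to right:
Symbol E is a non-terminal. Add FIRST(E) \ {ε} = { ',', 'c' }
E is nullable (ε ∈ FIRST(E)), continue to the next symbol.
Symbol c is a terminal. Add 'c' and stop.
FIRST(E c S) = { ',', 'c' }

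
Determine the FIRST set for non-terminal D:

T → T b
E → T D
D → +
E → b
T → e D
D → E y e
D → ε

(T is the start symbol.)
To compute FIRST(D), examine every production with D on the left-hand side, reading each right-hand side left to right until a non-nullable symbol is reached.

FIRST sets of the other non-terminals involved (by the same procedure, iterated to a fixed point):
  FIRST(E) = { 'b', 'e' }

From D → +:
  - '+' is a terminal: add '+' and stop
From D → E y e:
  - E is a non-terminal: add FIRST(E) \ {ε} = { 'b', 'e' }
    E is not nullable, so stop
From D → ε:
  - ε-production, so ε ∈ FIRST(D)

Collecting: FIRST(D) = { '+', 'b', 'e', ε }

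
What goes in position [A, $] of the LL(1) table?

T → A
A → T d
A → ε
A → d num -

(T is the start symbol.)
To find M[A, $], we find productions for A where $ is in the predict set (PREDICT(N → α) = (FIRST(α) \ {ε}) ∪ (FOLLOW(N) if α ⇒* ε)).

Relevant sets:
  FIRST(T) = { 'd', ε }
  FOLLOW(A) = { $, 'd' }

A → T d: PREDICT = { 'd' }
A → ε: PREDICT = { $, 'd' }
  $ is in predict set, so this production goes in M[A, $]
A → d num -: PREDICT = { 'd' }

M[A, $] = A → ε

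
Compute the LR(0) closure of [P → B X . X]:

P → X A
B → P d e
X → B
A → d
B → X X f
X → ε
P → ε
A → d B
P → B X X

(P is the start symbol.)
{ [B → . P d e], [B → . X X f], [P → . B X X], [P → . X A], [P → .], [P → B X . X], [X → . B], [X → .] }

To compute CLOSURE, for each item [A → α.Bβ] where B is a non-terminal, add [B → .γ] for all productions B → γ; repeat for the newly added items until nothing changes.

Start with: [P → B X . X]
  [P → B X . X] has the dot before X: add [X → . B], [X → .]
  [X → . B] has the dot before B: add [B → . P d e], [B → . X X f]
  [B → . P d e] has the dot before P: add [P → . X A], [P → .], [P → . B X X]
No further items can be added.

CLOSURE = { [B → . P d e], [B → . X X f], [P → . B X X], [P → . X A], [P → .], [P → B X . X], [X → . B], [X → .] }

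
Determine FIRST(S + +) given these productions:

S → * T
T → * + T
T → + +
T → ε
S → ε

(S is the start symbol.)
FIRST sets of the non-terminals involved (from the grammar, by fixed-point iteration):
  FIRST(S) = { '*', ε }

To compute FIRST(S + +), process the symbols left to right:
Symbol S is a non-terminal. Add FIRST(S) \ {ε} = { '*' }
S is nullable (ε ∈ FIRST(S)), continue to the next symbol.
Symbol + is a terminal. Add '+' and stop.
FIRST(S + +) = { '*', '+' }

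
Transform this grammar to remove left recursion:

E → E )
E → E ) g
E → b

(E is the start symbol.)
E → b E'
E' → ) E'
E' → ) g E'
E' → ε

E is directly left-recursive. The standard transformation for
  A → A α₁ | ... | A α_m | β₁ | ... | β_n
is
  A  → β₁ A' | ... | β_n A'
  A' → α₁ A' | ... | α_m A' | ε

E → b becomes E → b E'
E → E ) becomes E' → ) E'
E → E ) g becomes E' → ) g E'
Add E' → ε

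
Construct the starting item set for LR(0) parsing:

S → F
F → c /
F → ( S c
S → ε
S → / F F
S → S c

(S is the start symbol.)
First, augment the grammar with S' → S
I₀ = CLOSURE({ [S' → . S] }):
  [S' → . S] has the dot before S: add [S → . F], [S → .], [S → . / F F], [S → . S c]
  [S → . F] has the dot before F: add [F → . c /], [F → . ( S c]
No further items can be added.

I₀ = { [F → . ( S c], [F → . c /], [S → . / F F], [S → . F], [S → . S c], [S → .], [S' → . S] }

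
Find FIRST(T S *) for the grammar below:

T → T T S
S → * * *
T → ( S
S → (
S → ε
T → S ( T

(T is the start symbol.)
FIRST sets of the non-terminals involved (from the grammar, by fixed-point iteration):
  FIRST(T) = { '(', '*' }

To compute FIRST(T S *), process the symbols left to right:
Symbol T is a non-terminal. Add FIRST(T) \ {ε} = { '(', '*' }
T is not nullable (ε ∉ FIRST(T)), so stop here.
FIRST(T S *) = { '(', '*' }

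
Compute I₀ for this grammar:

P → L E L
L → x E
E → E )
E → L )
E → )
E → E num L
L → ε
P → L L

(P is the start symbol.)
{ [L → . x E], [L → .], [P → . L E L], [P → . L L], [P' → . P] }

First, augment the grammar with P' → P
I₀ = CLOSURE({ [P' → . P] }):
  [P' → . P] has the dot before P: add [P → . L E L], [P → . L L]
  [P → . L E L] has the dot before L: add [L → . x E], [L → .]
No further items can be added.

I₀ = { [L → . x E], [L → .], [P → . L E L], [P → . L L], [P' → . P] }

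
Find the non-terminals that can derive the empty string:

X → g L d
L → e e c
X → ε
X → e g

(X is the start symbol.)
{ 'X' }

A non-terminal is nullable if it can derive ε (the empty string): either it has an ε-production, or it has a production whose right-hand side consists entirely of nullable non-terminals.

ε-productions: X → ε
So X is immediately nullable.
No further non-terminal can be added: every production for the remaining non-terminals contains a terminal or a non-nullable non-terminal.
Nullable = { 'X' }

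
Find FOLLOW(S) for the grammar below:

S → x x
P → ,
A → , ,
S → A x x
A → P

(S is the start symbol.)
{ $ }

To compute FOLLOW(S), find every occurrence of S on a right-hand side N → α S β: add FIRST(β) \ {ε}, and if β is empty or nullable also add FOLLOW(N). Iterate to a fixed point.

S is the start symbol, so $ ∈ FOLLOW(S).
S does not occur on any right-hand side.

Taking the union: FOLLOW(S) = { $ }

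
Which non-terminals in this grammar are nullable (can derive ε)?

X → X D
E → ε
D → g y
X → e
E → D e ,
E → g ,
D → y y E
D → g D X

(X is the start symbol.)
{ 'E' }

A non-terminal is nullable if it can derive ε (the empty string): either it has an ε-production, or it has a production whose right-hand side consists entirely of nullable non-terminals.

ε-productions: E → ε
So E is immediately nullable.
No further non-terminal can be added: every production for the remaining non-terminals contains a terminal or a non-nullable non-terminal.
Nullable = { 'E' }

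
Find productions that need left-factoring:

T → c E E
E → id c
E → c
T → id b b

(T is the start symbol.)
No, left-factoring is not needed

Left-factoring is needed when two productions for the same non-terminal
share a common prefix on the right-hand side.

Productions for T:
  T → c E E
  T → id b b
Productions for E:
  E → id c
  E → c

No common prefixes found.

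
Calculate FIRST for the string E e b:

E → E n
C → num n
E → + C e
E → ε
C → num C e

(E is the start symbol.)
{ '+', 'e', 'n' }

FIRST sets of the non-terminals involved (from the grammar, by fixed-point iteration):
  FIRST(E) = { '+', 'n', ε }

To compute FIRST(E e b), process the symbols left to right:
Symbol E is a non-terminal. Add FIRST(E) \ {ε} = { '+', 'n' }
E is nullable (ε ∈ FIRST(E)), continue to the next symbol.
Symbol e is a terminal. Add 'e' and stop.
FIRST(E e b) = { '+', 'e', 'n' }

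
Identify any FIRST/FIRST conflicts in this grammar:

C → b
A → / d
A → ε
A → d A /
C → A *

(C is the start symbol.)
No FIRST/FIRST conflicts.

A FIRST/FIRST conflict occurs when two productions N → α and N → β for the same non-terminal have FIRST(α) ∩ FIRST(β) ≠ ∅ (with ε ∈ FIRST of a nullable right-hand side, so two nullable alternatives also conflict).

FIRST sets of the non-terminals at (or reachable through a nullable prefix from) the front of some alternative:
  FIRST(A) = { '/', 'd', ε }

Productions for C:
  C → b: FIRST = { 'b' }
  C → A *: FIRST = { '*', '/', 'd' }
Productions for A:
  A → / d: FIRST = { '/' }
  A → ε: FIRST = { ε }
  A → d A /: FIRST = { 'd' }

All alternatives of each non-terminal have pairwise disjoint FIRST sets.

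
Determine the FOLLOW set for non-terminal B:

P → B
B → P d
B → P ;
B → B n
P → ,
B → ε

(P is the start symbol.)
{ $, ';', 'd', 'n' }

In P → B: B is at the end, add FOLLOW(P)
In B → B n: B is followed by n, add FIRST(n) \ {ε} = { 'n' }

The FOLLOW sets referred to above (computed the same way, to a fixed point):
  FOLLOW(P) = { $, ';', 'd' }

Taking the union: FOLLOW(B) = { $, ';', 'd', 'n' }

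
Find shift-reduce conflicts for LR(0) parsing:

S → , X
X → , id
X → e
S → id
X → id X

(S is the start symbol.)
A shift-reduce conflict occurs when an LR(0) state has both:
  - a complete (reduce) item [A → α .] (dot at the end), and
  - a shift item [B → β . c γ] (dot before a terminal).

Augment with S' → S and build the canonical LR(0) collection (I0 = CLOSURE({[S' → . S]}), then GOTO on every symbol after a dot until no new states appear). It has 10 states:
  I0: { [S → . , X], [S → . id], [S' → . S] }  — shift
  I1: { [S → , . X], [X → . , id], [X → . e], [X → . id X] }  — shift
  I2: { [S' → S .] }  — accept
  I3: { [S → id .] }  — reduce
  I4: { [X → , . id] }  — shift
  I5: { [S → , X .] }  — reduce
  I6: { [X → e .] }  — reduce
  I7: { [X → . , id], [X → . e], [X → . id X], [X → id . X] }  — shift
  I8: { [X → id X .] }  — reduce
  I9: { [X → , id .] }  — reduce

No state contains both a complete item and a shift item.

Answer: No shift-reduce conflicts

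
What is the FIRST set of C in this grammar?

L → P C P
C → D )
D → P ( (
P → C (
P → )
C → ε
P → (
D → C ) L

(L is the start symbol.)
{ '(', ')', ε }

FIRST sets of the other non-terminals involved (by the same procedure, iterated to a fixed point):
  FIRST(D) = { '(', ')' }

From C → D ):
  - D is a non-terminal: add FIRST(D) \ {ε} = { '(', ')' }
    D is not nullable, so stop
From C → ε:
  - ε-production, so ε ∈ FIRST(C)

Collecting: FIRST(C) = { '(', ')', ε }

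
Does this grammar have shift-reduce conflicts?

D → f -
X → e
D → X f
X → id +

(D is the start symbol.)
No shift-reduce conflicts

Augment with D' → D and build the canonical LR(0) collection (I0 = CLOSURE({[D' → . D]}), then GOTO on every symbol after a dot until no new states appear). It has 9 states:
  I0: { [D → . X f], [D → . f -], [D' → . D], [X → . e], [X → . id +] }  — shift
  I1: { [D' → D .] }  — accept
  I2: { [D → X . f] }  — shift
  I3: { [X → e .] }  — reduce
  I4: { [D → f . -] }  — shift
  I5: { [X → id . +] }  — shift
  I6: { [X → id + .] }  — reduce
  I7: { [D → f - .] }  — reduce
  I8: { [D → X f .] }  — reduce

No state contains both a complete item and a shift item.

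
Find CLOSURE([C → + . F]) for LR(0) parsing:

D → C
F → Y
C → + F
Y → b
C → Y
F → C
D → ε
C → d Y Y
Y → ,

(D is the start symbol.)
{ [C → + . F], [C → . + F], [C → . Y], [C → . d Y Y], [F → . C], [F → . Y], [Y → . ,], [Y → . b] }

To compute CLOSURE, for each item [A → α.Bβ] where B is a non-terminal, add [B → .γ] for all productions B → γ; repeat for the newly added items until nothing changes.

Start with: [C → + . F]
  [C → + . F] has the dot before F: add [F → . Y], [F → . C]
  [F → . Y] has the dot before Y: add [Y → . b], [Y → . ,]
  [F → . C] has the dot before C: add [C → . + F], [C → . Y], [C → . d Y Y]
No further items can be added.

CLOSURE = { [C → + . F], [C → . + F], [C → . Y], [C → . d Y Y], [F → . C], [F → . Y], [Y → . ,], [Y → . b] }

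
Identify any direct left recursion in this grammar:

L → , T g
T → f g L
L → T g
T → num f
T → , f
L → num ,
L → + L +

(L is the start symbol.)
L → , T g: starts with ','
T → f g L: starts with f
L → T g: starts with T
T → num f: starts with num
T → , f: starts with ','
L → num ,: starts with num
L → + L +: starts with '+'

No direct left recursion found.

Answer: No direct left recursion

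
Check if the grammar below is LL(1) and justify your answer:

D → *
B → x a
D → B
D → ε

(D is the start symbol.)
A grammar is LL(1) if for each non-terminal N with multiple productions, the predict sets of those productions are pairwise disjoint, where PREDICT(N → α) = (FIRST(α) \ {ε}) ∪ (FOLLOW(N) if α ⇒* ε).

Relevant sets:
  FIRST(B) = { 'x' }
  FOLLOW(D) = { $ }

For D:
  PREDICT(D → '*') = { '*' }
  PREDICT(D → B) = { 'x' }
  PREDICT(D → ε) = { $ }
B has a single production, so nothing to check there.

All predict sets are disjoint. The grammar IS LL(1).

Answer: Yes, the grammar is LL(1).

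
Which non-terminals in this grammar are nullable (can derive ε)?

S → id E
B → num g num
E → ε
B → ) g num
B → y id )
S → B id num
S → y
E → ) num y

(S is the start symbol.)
{ 'E' }

A non-terminal is nullable if it can derive ε (the empty string): either it has an ε-production, or it has a production whose right-hand side consists entirely of nullable non-terminals.

ε-productions: E → ε
So E is immediately nullable.
No further non-terminal can be added: every production for the remaining non-terminals contains a terminal or a non-nullable non-terminal.
Nullable = { 'E' }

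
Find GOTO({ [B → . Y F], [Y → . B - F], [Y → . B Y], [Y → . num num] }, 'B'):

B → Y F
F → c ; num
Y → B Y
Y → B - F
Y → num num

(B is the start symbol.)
{ [B → . Y F], [Y → . B - F], [Y → . B Y], [Y → . num num], [Y → B . - F], [Y → B . Y] }

GOTO(I, 'B') = CLOSURE({ [A → αX.β] : [A → α.Xβ] ∈ I, X = 'B' })

Items with dot before 'B', with the dot advanced:
  [Y → . B - F] → [Y → B . - F]
  [Y → . B Y] → [Y → B . Y]
Closure of the advanced items:
  [Y → B . Y] has the dot before Y: add [Y → . B Y], [Y → . B - F], [Y → . num num]
  [Y → . B Y] has the dot before B: add [B → . Y F]

GOTO = { [B → . Y F], [Y → . B - F], [Y → . B Y], [Y → . num num], [Y → B . - F], [Y → B . Y] }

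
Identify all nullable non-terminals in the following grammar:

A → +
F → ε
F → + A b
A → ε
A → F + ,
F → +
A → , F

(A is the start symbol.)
{ 'A', 'F' }

A non-terminal is nullable if it can derive ε (the empty string): either it has an ε-production, or it has a production whose right-hand side consists entirely of nullable non-terminals.

ε-productions: F → ε, A → ε
So F, A are immediately nullable.
Every non-terminal is now nullable.
Nullable = { 'A', 'F' }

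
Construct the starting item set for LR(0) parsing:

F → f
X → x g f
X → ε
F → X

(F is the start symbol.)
First, augment the grammar with F' → F
I₀ = CLOSURE({ [F' → . F] }):
  [F' → . F] has the dot before F: add [F → . f], [F → . X]
  [F → . X] has the dot before X: add [X → . x g f], [X → .]
No further items can be added.

I₀ = { [F → . X], [F → . f], [F' → . F], [X → . x g f], [X → .] }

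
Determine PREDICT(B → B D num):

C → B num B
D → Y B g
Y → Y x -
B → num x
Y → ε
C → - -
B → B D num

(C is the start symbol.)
{ 'num' }

PREDICT(B → B D num) = (FIRST(RHS) \ {ε}) ∪ (FOLLOW(B) if ε ∈ FIRST(RHS), i.e. RHS ⇒* ε)
FIRST(B) = { 'num' }
FIRST(B D num) = { 'num' }
ε ∉ FIRST(B D num), so FOLLOW(B) is not added.
PREDICT(B → B D num) = { 'num' }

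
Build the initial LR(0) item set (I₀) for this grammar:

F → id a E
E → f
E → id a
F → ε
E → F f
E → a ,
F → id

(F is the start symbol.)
First, augment the grammar with F' → F
I₀ = CLOSURE({ [F' → . F] }):
  [F' → . F] has the dot before F: add [F → . id a E], [F → .], [F → . id]
No further items can be added.

I₀ = { [F → . id a E], [F → . id], [F → .], [F' → . F] }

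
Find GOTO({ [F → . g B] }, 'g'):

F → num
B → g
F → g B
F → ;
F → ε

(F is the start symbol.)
{ [B → . g], [F → g . B] }

GOTO(I, 'g') = CLOSURE({ [A → αX.β] : [A → α.Xβ] ∈ I, X = 'g' })

Items with dot before 'g', with the dot advanced:
  [F → . g B] → [F → g . B]
Closure of the advanced items:
  [F → g . B] has the dot before B: add [B → . g]

GOTO = { [B → . g], [F → g . B] }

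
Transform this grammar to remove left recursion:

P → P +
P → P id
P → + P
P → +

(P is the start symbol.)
P is directly left-recursive. The standard transformation for
  A → A α₁ | ... | A α_m | β₁ | ... | β_n
is
  A  → β₁ A' | ... | β_n A'
  A' → α₁ A' | ... | α_m A' | ε

P → + P becomes P → + P P'
P → + becomes P → + P'
P → P + becomes P' → + P'
P → P id becomes P' → id P'
Add P' → ε

Resulting grammar:
P → + P P'
P → + P'
P' → + P'
P' → id P'
P' → ε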